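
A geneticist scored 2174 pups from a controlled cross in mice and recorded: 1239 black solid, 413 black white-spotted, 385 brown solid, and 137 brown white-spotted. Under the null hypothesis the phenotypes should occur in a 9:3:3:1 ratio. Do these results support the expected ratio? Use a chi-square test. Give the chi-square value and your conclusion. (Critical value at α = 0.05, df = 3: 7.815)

1.549; consistent

The 9:3:3:1 ratio has 16 parts, so with N = 2174 the expected counts are:
  black solid: 2174 × 9/16 = 1222.875
  black white-spotted: 2174 × 3/16 = 407.625
  brown solid: 2174 × 3/16 = 407.625
  brown white-spotted: 2174 × 1/16 = 135.875
χ² = Σ (O − E)² / E
  black solid: (1239 − 1222.875)² / 1222.875 = 0.2126
  black white-spotted: (413 − 407.625)² / 407.625 = 0.0709
  brown solid: (385 − 407.625)² / 407.625 = 1.2558
  brown white-spotted: (137 − 135.875)² / 135.875 = 0.0093
χ² = 0.2126 + 0.0709 + 1.2558 + 0.0093 = 1.5486 ≈ 1.549
Degrees of freedom = 4 − 1 = 3; critical value at α = 0.05 is 7.815.
Since 1.549 < 7.815, we fail to reject the null hypothesis — the data are consistent with the 9:3:3:1 ratio.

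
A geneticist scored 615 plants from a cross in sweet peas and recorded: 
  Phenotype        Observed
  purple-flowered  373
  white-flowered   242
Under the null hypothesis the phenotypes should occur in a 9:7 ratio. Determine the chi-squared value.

The 9:7 ratio has 16 parts, so with N = 615 the expected counts are:
  purple-flowered: 615 × 9/16 = 345.9375
  white-flowered: 615 × 7/16 = 269.0625
χ² = Σ (O − E)² / E
  purple-flowered: (373 − 345.9375)² / 345.9375 = 2.1171
  white-flowered: (242 − 269.0625)² / 269.0625 = 2.7220
χ² = 2.1171 + 2.7220 = 4.8391 ≈ 4.839

4.839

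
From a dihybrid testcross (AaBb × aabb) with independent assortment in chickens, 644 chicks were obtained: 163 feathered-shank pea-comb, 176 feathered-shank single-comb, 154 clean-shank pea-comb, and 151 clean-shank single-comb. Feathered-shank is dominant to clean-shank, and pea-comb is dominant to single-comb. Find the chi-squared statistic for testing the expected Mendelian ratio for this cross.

A dihybrid testcross with independent assortment gives a 1:1:1:1 ratio.
Under the 1:1:1:1 hypothesis (Σ ratio = 4, N = 644):
  feathered-shank pea-comb: 644 × 1/4 = 161
  feathered-shank single-comb: 644 × 1/4 = 161
  clean-shank pea-comb: 644 × 1/4 = 161
  clean-shank single-comb: 644 × 1/4 = 161
χ² = Σ (O − E)² / E
  feathered-shank pea-comb: (163 − 161)² / 161 = 0.0248
  feathered-shank single-comb: (176 − 161)² / 161 = 1.3975
  clean-shank pea-comb: (154 − 161)² / 161 = 0.3043
  clean-shank single-comb: (151 − 161)² / 161 = 0.6211
χ² = 0.0248 + 1.3975 + 0.3043 + 0.6211 = 2.3477 ≈ 2.348

2.348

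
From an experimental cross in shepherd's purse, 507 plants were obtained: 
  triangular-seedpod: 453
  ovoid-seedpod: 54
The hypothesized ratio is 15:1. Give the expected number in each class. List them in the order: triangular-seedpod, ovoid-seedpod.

Total ratio parts = 16. Expected numbers out of 507:
  triangular-seedpod: 507 × 15/16 = 475.3125
  ovoid-seedpod: 507 × 1/16 = 31.6875

475.3125, 31.6875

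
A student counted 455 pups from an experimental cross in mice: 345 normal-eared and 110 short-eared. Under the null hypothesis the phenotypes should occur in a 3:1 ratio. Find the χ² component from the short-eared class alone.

Under the 3:1 hypothesis (Σ ratio = 4, N = 455):
  normal-eared: 455 × 3/4 = 341.25
  short-eared: 455 × 1/4 = 113.75
Contribution of short-eared: (110 − 113.75)² / 113.75 = 0.1236

0.124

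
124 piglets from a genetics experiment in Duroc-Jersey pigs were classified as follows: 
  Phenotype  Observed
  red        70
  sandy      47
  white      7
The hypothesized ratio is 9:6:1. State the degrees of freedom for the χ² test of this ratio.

2

A goodness-of-fit test with 3 phenotype classes has df = 3 − 1 = 2.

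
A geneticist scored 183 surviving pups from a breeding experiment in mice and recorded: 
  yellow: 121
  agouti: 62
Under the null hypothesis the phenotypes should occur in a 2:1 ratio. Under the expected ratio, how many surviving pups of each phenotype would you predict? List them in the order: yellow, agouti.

122, 61

Expected counts for N = 183 under a 2:1 ratio (total parts = 3):
  yellow: 183 × 2/3 = 122
  agouti: 183 × 1/3 = 61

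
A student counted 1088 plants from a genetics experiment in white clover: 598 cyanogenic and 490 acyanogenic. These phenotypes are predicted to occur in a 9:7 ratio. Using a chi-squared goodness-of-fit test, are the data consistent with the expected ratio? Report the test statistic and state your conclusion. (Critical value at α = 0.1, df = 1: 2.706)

0.732; consistent

The 9:7 ratio has 16 parts, so with N = 1088 the expected counts are:
  cyanogenic: 1088 × 9/16 = 612
  acyanogenic: 1088 × 7/16 = 476
χ² = Σ (O − E)² / E
  cyanogenic: (598 − 612)² / 612 = 0.3203
  acyanogenic: (490 − 476)² / 476 = 0.4118
χ² = 0.3203 + 0.4118 = 0.7321 ≈ 0.732
Degrees of freedom = 2 − 1 = 1; critical value at α = 0.1 is 2.706.
Since 0.732 < 2.706, we fail to reject the null hypothesis — the data are consistent with the 9:7 ratio.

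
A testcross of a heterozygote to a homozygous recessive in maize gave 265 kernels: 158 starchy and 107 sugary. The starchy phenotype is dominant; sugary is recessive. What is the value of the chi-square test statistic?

A testcross of a heterozygote (Aa × aa) gives a 1:1 phenotypic ratio.
Total ratio parts = 2. Expected numbers out of 265:
  starchy: 265 × 1/2 = 132.5
  sugary: 265 × 1/2 = 132.5
χ² = Σ (O − E)² / E
  starchy: (158 − 132.5)² / 132.5 = 4.9075
  sugary: (107 − 132.5)² / 132.5 = 4.9075
χ² = 4.9075 + 4.9075 = 9.815

9.815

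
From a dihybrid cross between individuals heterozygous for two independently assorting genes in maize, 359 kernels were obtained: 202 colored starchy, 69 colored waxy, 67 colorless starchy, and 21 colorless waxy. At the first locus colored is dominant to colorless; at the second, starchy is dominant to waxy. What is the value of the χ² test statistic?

0.136

A dihybrid F₂ with independent assortment and complete dominance at both loci gives a 9:3:3:1 phenotypic ratio.
Total ratio parts = 16. Expected numbers out of 359:
  colored starchy: 359 × 9/16 = 201.9375
  colored waxy: 359 × 3/16 = 67.3125
  colorless starchy: 359 × 3/16 = 67.3125
  colorless waxy: 359 × 1/16 = 22.4375
χ² = Σ (O − E)² / E
  colored starchy: (202 − 201.9375)² / 201.9375 = 0.0000
  colored waxy: (69 − 67.3125)² / 67.3125 = 0.0423
  colorless starchy: (67 − 67.3125)² / 67.3125 = 0.0015
  colorless waxy: (21 − 22.4375)² / 22.4375 = 0.0921
χ² = 0.0000 + 0.0423 + 0.0015 + 0.0921 = 0.1359 ≈ 0.136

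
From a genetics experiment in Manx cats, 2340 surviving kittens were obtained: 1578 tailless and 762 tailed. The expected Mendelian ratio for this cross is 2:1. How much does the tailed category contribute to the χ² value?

Total ratio parts = 3. Expected numbers out of 2340:
  tailless: 2340 × 2/3 = 1560
  tailed: 2340 × 1/3 = 780
Contribution of tailed: (762 − 780)² / 780 = 0.4154

0.415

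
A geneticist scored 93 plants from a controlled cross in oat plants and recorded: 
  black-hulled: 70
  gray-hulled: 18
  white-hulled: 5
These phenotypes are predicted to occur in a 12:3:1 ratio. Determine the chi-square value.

0.133

Total ratio parts = 16. Expected numbers out of 93:
  black-hulled: 93 × 12/16 = 69.75
  gray-hulled: 93 × 3/16 = 17.4375
  white-hulled: 93 × 1/16 = 5.8125
χ² = Σ (O − E)² / E
  black-hulled: (70 − 69.75)² / 69.75 = 0.0009
  gray-hulled: (18 − 17.4375)² / 17.4375 = 0.0181
  white-hulled: (5 − 5.8125)² / 5.8125 = 0.1136
χ² = 0.0009 + 0.0181 + 0.1136 = 0.1326 ≈ 0.133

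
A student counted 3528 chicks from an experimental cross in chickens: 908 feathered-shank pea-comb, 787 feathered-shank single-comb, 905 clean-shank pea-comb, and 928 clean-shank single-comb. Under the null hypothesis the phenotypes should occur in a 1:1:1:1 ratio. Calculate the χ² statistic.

Expected counts for N = 3528 under a 1:1:1:1 ratio (total parts = 4):
  feathered-shank pea-comb: 3528 × 1/4 = 882
  feathered-shank single-comb: 3528 × 1/4 = 882
  clean-shank pea-comb: 3528 × 1/4 = 882
  clean-shank single-comb: 3528 × 1/4 = 882
χ² = Σ (O − E)² / E
  feathered-shank pea-comb: (908 − 882)² / 882 = 0.7664
  feathered-shank single-comb: (787 − 882)² / 882 = 10.2324
  clean-shank pea-comb: (905 − 882)² / 882 = 0.5998
  clean-shank single-comb: (928 − 882)² / 882 = 2.3991
χ² = 0.7664 + 10.2324 + 0.5998 + 2.3991 = 13.9977 ≈ 13.998

13.998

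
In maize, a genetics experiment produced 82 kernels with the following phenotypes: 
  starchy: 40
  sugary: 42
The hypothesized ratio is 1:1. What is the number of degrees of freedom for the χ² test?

1

A goodness-of-fit test with 2 phenotype classes has df = 2 − 1 = 1.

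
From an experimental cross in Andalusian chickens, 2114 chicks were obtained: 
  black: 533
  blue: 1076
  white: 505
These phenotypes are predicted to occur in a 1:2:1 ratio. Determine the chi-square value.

Expected counts for N = 2114 under a 1:2:1 ratio (total parts = 4):
  black: 2114 × 1/4 = 528.5
  blue: 2114 × 2/4 = 1057
  white: 2114 × 1/4 = 528.5
χ² = Σ (O − E)² / E
  black: (533 − 528.5)² / 528.5 = 0.0383
  blue: (1076 − 1057)² / 1057 = 0.3415
  white: (505 − 528.5)² / 528.5 = 1.0449
χ² = 0.0383 + 0.3415 + 1.0449 = 1.4247 ≈ 1.425

1.425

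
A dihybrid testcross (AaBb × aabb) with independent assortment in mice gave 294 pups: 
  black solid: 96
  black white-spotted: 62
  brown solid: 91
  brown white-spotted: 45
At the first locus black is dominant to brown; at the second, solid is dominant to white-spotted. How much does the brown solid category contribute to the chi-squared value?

4.167

A dihybrid testcross with independent assortment gives a 1:1:1:1 ratio.
The 1:1:1:1 ratio has 4 parts, so with N = 294 the expected counts are:
  black solid: 294 × 1/4 = 73.5
  black white-spotted: 294 × 1/4 = 73.5
  brown solid: 294 × 1/4 = 73.5
  brown white-spotted: 294 × 1/4 = 73.5
Contribution of brown solid: (91 − 73.5)² / 73.5 = 4.1667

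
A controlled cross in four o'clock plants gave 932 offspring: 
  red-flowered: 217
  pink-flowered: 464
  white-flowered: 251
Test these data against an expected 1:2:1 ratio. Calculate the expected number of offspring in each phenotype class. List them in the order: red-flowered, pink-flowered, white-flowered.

Under the 1:2:1 hypothesis (Σ ratio = 4, N = 932):
  red-flowered: 932 × 1/4 = 233
  pink-flowered: 932 × 2/4 = 466
  white-flowered: 932 × 1/4 = 233

233, 466, 233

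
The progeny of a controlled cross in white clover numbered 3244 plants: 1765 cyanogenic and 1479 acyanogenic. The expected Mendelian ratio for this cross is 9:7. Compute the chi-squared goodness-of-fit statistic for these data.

Expected counts for N = 3244 under a 9:7 ratio (total parts = 16):
  cyanogenic: 3244 × 9/16 = 1824.75
  acyanogenic: 3244 × 7/16 = 1419.25
χ² = Σ (O − E)² / E
  cyanogenic: (1765 − 1824.75)² / 1824.75 = 1.9565
  acyanogenic: (1479 − 1419.25)² / 1419.25 = 2.5155
χ² = 1.9565 + 2.5155 = 4.472

4.472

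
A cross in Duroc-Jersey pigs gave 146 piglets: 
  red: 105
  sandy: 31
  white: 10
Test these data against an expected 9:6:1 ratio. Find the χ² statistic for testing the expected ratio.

16.758

Total ratio parts = 16. Expected numbers out of 146:
  red: 146 × 9/16 = 82.125
  sandy: 146 × 6/16 = 54.75
  white: 146 × 1/16 = 9.125
χ² = Σ (O − E)² / E
  red: (105 − 82.125)² / 82.125 = 6.3716
  sandy: (31 − 54.75)² / 54.75 = 10.3025
  white: (10 − 9.125)² / 9.125 = 0.0839
χ² = 6.3716 + 10.3025 + 0.0839 = 16.758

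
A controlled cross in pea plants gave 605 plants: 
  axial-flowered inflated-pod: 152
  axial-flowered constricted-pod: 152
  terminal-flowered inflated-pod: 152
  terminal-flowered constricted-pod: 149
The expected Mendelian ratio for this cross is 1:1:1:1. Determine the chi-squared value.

The 1:1:1:1 ratio has 4 parts, so with N = 605 the expected counts are:
  axial-flowered inflated-pod: 605 × 1/4 = 151.25
  axial-flowered constricted-pod: 605 × 1/4 = 151.25
  terminal-flowered inflated-pod: 605 × 1/4 = 151.25
  terminal-flowered constricted-pod: 605 × 1/4 = 151.25
χ² = Σ (O − E)² / E
  axial-flowered inflated-pod: (152 − 151.25)² / 151.25 = 0.0037
  axial-flowered constricted-pod: (152 − 151.25)² / 151.25 = 0.0037
  terminal-flowered inflated-pod: (152 − 151.25)² / 151.25 = 0.0037
  terminal-flowered constricted-pod: (149 − 151.25)² / 151.25 = 0.0335
χ² = 0.0037 + 0.0037 + 0.0037 + 0.0335 = 0.0446 ≈ 0.045

0.045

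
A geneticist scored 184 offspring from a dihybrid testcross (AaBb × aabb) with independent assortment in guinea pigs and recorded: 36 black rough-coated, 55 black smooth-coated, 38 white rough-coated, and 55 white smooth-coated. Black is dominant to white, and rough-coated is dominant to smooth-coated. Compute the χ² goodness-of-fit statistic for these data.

7.087

A dihybrid testcross with independent assortment gives a 1:1:1:1 ratio.
The 1:1:1:1 ratio has 4 parts, so with N = 184 the expected counts are:
  black rough-coated: 184 × 1/4 = 46
  black smooth-coated: 184 × 1/4 = 46
  white rough-coated: 184 × 1/4 = 46
  white smooth-coated: 184 × 1/4 = 46
χ² = Σ (O − E)² / E
  black rough-coated: (36 − 46)² / 46 = 2.1739
  black smooth-coated: (55 − 46)² / 46 = 1.7609
  white rough-coated: (38 − 46)² / 46 = 1.3913
  white smooth-coated: (55 − 46)² / 46 = 1.7609
χ² = 2.1739 + 1.7609 + 1.3913 + 1.7609 = 7.087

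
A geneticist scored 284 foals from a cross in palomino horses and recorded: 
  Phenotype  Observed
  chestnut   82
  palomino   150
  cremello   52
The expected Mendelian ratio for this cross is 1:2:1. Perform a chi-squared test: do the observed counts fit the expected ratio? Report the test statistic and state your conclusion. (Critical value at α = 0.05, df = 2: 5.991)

7.239; not consistent

Under the 1:2:1 hypothesis (Σ ratio = 4, N = 284):
  chestnut: 284 × 1/4 = 71
  palomino: 284 × 2/4 = 142
  cremello: 284 × 1/4 = 71
χ² = Σ (O − E)² / E
  chestnut: (82 − 71)² / 71 = 1.7042
  palomino: (150 − 142)² / 142 = 0.4507
  cremello: (52 − 71)² / 71 = 5.0845
χ² = 1.7042 + 0.4507 + 5.0845 = 7.2394 ≈ 7.239
Degrees of freedom = 3 − 1 = 2; critical value at α = 0.05 is 5.991.
Since 7.239 > 5.991, we reject the null hypothesis — the data do not fit the 1:2:1 ratio.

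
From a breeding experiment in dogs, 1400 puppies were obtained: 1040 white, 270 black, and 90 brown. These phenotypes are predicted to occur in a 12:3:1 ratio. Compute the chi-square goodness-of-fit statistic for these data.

0.381

Under the 12:3:1 hypothesis (Σ ratio = 16, N = 1400):
  white: 1400 × 12/16 = 1050
  black: 1400 × 3/16 = 262.5
  brown: 1400 × 1/16 = 87.5
χ² = Σ (O − E)² / E
  white: (1040 − 1050)² / 1050 = 0.0952
  black: (270 − 262.5)² / 262.5 = 0.2143
  brown: (90 − 87.5)² / 87.5 = 0.0714
χ² = 0.0952 + 0.2143 + 0.0714 = 0.3809 ≈ 0.381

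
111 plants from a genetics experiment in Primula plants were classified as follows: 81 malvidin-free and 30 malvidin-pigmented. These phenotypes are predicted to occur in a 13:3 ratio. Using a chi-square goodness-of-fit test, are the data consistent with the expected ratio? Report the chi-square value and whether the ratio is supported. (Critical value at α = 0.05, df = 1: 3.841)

4.992; not consistent

The 13:3 ratio has 16 parts, so with N = 111 the expected counts are:
  malvidin-free: 111 × 13/16 = 90.1875
  malvidin-pigmented: 111 × 3/16 = 20.8125
χ² = Σ (O − E)² / E
  malvidin-free: (81 − 90.1875)² / 90.1875 = 0.9359
  malvidin-pigmented: (30 − 20.8125)² / 20.8125 = 4.0557
χ² = 0.9359 + 4.0557 = 4.9916 ≈ 4.992
Degrees of freedom = 2 − 1 = 1; critical value at α = 0.05 is 3.841.
Since 4.992 > 3.841, we reject the null hypothesis — the data do not fit the 13:3 ratio.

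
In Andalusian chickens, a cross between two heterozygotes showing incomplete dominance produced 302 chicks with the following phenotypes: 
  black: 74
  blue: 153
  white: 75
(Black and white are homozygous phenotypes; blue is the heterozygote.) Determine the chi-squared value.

0.060

With incomplete dominance, a heterozygote × heterozygote cross gives a 1:2:1 phenotypic ratio.
Expected counts for N = 302 under a 1:2:1 ratio (total parts = 4):
  black: 302 × 1/4 = 75.5
  blue: 302 × 2/4 = 151
  white: 302 × 1/4 = 75.5
χ² = Σ (O − E)² / E
  black: (74 − 75.5)² / 75.5 = 0.0298
  blue: (153 − 151)² / 151 = 0.0265
  white: (75 − 75.5)² / 75.5 = 0.0033
χ² = 0.0298 + 0.0265 + 0.0033 = 0.0596 ≈ 0.060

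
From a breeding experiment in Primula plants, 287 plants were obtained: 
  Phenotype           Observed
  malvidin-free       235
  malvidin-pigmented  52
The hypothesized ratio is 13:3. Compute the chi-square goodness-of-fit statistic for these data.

0.075

Expected counts for N = 287 under a 13:3 ratio (total parts = 16):
  malvidin-free: 287 × 13/16 = 233.1875
  malvidin-pigmented: 287 × 3/16 = 53.8125
χ² = Σ (O − E)² / E
  malvidin-free: (235 − 233.1875)² / 233.1875 = 0.0141
  malvidin-pigmented: (52 − 53.8125)² / 53.8125 = 0.0610
χ² = 0.0141 + 0.0610 = 0.0751 ≈ 0.075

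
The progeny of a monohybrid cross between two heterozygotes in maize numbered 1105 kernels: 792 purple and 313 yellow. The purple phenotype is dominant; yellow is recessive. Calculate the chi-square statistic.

6.519

For a monohybrid cross between heterozygotes with complete dominance, the expected phenotypic ratio is 3:1.
Expected counts for N = 1105 under a 3:1 ratio (total parts = 4):
  purple: 1105 × 3/4 = 828.75
  yellow: 1105 × 1/4 = 276.25
χ² = Σ (O − E)² / E
  purple: (792 − 828.75)² / 828.75 = 1.6296
  yellow: (313 − 276.25)² / 276.25 = 4.8889
χ² = 1.6296 + 4.8889 = 6.5185 ≈ 6.519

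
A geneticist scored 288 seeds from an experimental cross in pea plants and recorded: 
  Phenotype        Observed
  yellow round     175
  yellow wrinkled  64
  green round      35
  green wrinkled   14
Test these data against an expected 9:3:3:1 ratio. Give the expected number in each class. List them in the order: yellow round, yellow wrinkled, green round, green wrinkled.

162, 54, 54, 18

Under the 9:3:3:1 hypothesis (Σ ratio = 16, N = 288):
  yellow round: 288 × 9/16 = 162
  yellow wrinkled: 288 × 3/16 = 54
  green round: 288 × 3/16 = 54
  green wrinkled: 288 × 1/16 = 18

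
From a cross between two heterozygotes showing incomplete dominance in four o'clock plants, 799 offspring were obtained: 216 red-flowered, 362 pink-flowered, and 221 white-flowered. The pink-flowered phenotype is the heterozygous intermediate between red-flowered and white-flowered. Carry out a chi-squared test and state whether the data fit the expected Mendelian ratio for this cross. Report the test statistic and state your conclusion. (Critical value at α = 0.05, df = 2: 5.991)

7.103; not consistent

With incomplete dominance, a heterozygote × heterozygote cross gives a 1:2:1 phenotypic ratio.
Total ratio parts = 4. Expected numbers out of 799:
  red-flowered: 799 × 1/4 = 199.75
  pink-flowered: 799 × 2/4 = 399.5
  white-flowered: 799 × 1/4 = 199.75
χ² = Σ (O − E)² / E
  red-flowered: (216 − 199.75)² / 199.75 = 1.3220
  pink-flowered: (362 − 399.5)² / 399.5 = 3.5200
  white-flowered: (221 − 199.75)² / 199.75 = 2.2606
χ² = 1.3220 + 3.5200 + 2.2606 = 7.1026 ≈ 7.103
Degrees of freedom = 3 − 1 = 2; critical value at α = 0.05 is 5.991.
Since 7.103 > 5.991, we reject the null hypothesis — the data do not fit the 1:2:1 ratio.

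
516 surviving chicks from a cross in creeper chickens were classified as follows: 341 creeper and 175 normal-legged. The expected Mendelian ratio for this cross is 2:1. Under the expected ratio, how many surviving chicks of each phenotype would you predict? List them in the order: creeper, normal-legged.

344, 172

The 2:1 ratio has 3 parts, so with N = 516 the expected counts are:
  creeper: 516 × 2/3 = 344
  normal-legged: 516 × 1/3 = 172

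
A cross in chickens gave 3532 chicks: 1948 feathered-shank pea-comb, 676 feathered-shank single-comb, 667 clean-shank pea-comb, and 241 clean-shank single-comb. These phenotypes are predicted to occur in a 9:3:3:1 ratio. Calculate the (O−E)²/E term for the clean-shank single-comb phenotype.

1.858

Expected counts for N = 3532 under a 9:3:3:1 ratio (total parts = 16):
  feathered-shank pea-comb: 3532 × 9/16 = 1986.75
  feathered-shank single-comb: 3532 × 3/16 = 662.25
  clean-shank pea-comb: 3532 × 3/16 = 662.25
  clean-shank single-comb: 3532 × 1/16 = 220.75
Contribution of clean-shank single-comb: (241 − 220.75)² / 220.75 = 1.8576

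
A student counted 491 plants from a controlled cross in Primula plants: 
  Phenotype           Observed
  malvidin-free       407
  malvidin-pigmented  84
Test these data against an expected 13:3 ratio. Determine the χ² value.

Under the 13:3 hypothesis (Σ ratio = 16, N = 491):
  malvidin-free: 491 × 13/16 = 398.9375
  malvidin-pigmented: 491 × 3/16 = 92.0625
χ² = Σ (O − E)² / E
  malvidin-free: (407 − 398.9375)² / 398.9375 = 0.1629
  malvidin-pigmented: (84 − 92.0625)² / 92.0625 = 0.7061
χ² = 0.1629 + 0.7061 = 0.869

0.869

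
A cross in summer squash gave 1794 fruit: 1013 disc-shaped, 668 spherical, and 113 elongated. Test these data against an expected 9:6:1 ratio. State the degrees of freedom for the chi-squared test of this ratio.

A goodness-of-fit test with 3 phenotype classes has df = 3 − 1 = 2.

2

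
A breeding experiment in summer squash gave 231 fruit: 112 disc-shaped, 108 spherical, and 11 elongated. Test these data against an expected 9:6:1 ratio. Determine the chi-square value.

Total ratio parts = 16. Expected numbers out of 231:
  disc-shaped: 231 × 9/16 = 129.9375
  spherical: 231 × 6/16 = 86.625
  elongated: 231 × 1/16 = 14.4375
χ² = Σ (O − E)² / E
  disc-shaped: (112 − 129.9375)² / 129.9375 = 2.4762
  spherical: (108 − 86.625)² / 86.625 = 5.2744
  elongated: (11 − 14.4375)² / 14.4375 = 0.8185
χ² = 2.4762 + 5.2744 + 0.8185 = 8.5691 ≈ 8.569

8.569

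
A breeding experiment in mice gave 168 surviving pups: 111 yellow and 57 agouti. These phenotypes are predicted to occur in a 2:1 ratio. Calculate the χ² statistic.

Expected counts for N = 168 under a 2:1 ratio (total parts = 3):
  yellow: 168 × 2/3 = 112
  agouti: 168 × 1/3 = 56
χ² = Σ (O − E)² / E
  yellow: (111 − 112)² / 112 = 0.0089
  agouti: (57 − 56)² / 56 = 0.0179
χ² = 0.0089 + 0.0179 = 0.0268 ≈ 0.027

0.027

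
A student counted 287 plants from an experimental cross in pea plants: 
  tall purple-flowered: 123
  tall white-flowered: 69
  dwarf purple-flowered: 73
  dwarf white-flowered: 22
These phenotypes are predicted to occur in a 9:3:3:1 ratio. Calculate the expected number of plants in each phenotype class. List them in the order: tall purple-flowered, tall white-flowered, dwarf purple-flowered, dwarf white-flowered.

161.4375, 53.8125, 53.8125, 17.9375

Total ratio parts = 16. Expected numbers out of 287:
  tall purple-flowered: 287 × 9/16 = 161.4375
  tall white-flowered: 287 × 3/16 = 53.8125
  dwarf purple-flowered: 287 × 3/16 = 53.8125
  dwarf white-flowered: 287 × 1/16 = 17.9375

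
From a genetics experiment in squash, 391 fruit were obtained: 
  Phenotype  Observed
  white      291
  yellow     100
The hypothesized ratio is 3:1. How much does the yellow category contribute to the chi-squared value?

Total ratio parts = 4. Expected numbers out of 391:
  white: 391 × 3/4 = 293.25
  yellow: 391 × 1/4 = 97.75
Contribution of yellow: (100 − 97.75)² / 97.75 = 0.0518

0.052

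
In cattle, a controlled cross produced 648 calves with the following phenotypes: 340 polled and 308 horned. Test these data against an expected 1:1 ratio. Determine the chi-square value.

Expected counts for N = 648 under a 1:1 ratio (total parts = 2):
  polled: 648 × 1/2 = 324
  horned: 648 × 1/2 = 324
χ² = Σ (O − E)² / E
  polled: (340 − 324)² / 324 = 0.7901
  horned: (308 − 324)² / 324 = 0.7901
χ² = 0.7901 + 0.7901 = 1.5802 ≈ 1.580

1.580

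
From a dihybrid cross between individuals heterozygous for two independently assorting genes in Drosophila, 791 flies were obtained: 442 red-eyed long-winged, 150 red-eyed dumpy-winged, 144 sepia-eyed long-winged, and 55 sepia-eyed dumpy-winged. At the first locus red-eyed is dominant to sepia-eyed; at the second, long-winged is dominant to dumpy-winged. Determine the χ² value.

0.790

A dihybrid F₂ with independent assortment and complete dominance at both loci gives a 9:3:3:1 phenotypic ratio.
Total ratio parts = 16. Expected numbers out of 791:
  red-eyed long-winged: 791 × 9/16 = 444.9375
  red-eyed dumpy-winged: 791 × 3/16 = 148.3125
  sepia-eyed long-winged: 791 × 3/16 = 148.3125
  sepia-eyed dumpy-winged: 791 × 1/16 = 49.4375
χ² = Σ (O − E)² / E
  red-eyed long-winged: (442 − 444.9375)² / 444.9375 = 0.0194
  red-eyed dumpy-winged: (150 − 148.3125)² / 148.3125 = 0.0192
  sepia-eyed long-winged: (144 − 148.3125)² / 148.3125 = 0.1254
  sepia-eyed dumpy-winged: (55 − 49.4375)² / 49.4375 = 0.6259
χ² = 0.0194 + 0.0192 + 0.1254 + 0.6259 = 0.7899 ≈ 0.790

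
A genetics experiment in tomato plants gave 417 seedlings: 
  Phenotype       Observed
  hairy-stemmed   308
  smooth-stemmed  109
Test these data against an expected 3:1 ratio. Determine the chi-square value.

Expected counts for N = 417 under a 3:1 ratio (total parts = 4):
  hairy-stemmed: 417 × 3/4 = 312.75
  smooth-stemmed: 417 × 1/4 = 104.25
χ² = Σ (O − E)² / E
  hairy-stemmed: (308 − 312.75)² / 312.75 = 0.0721
  smooth-stemmed: (109 − 104.25)² / 104.25 = 0.2164
χ² = 0.0721 + 0.2164 = 0.2885 ≈ 0.289

0.289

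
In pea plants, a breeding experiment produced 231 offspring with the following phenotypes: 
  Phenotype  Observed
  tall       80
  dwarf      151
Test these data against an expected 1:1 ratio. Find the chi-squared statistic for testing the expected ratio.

21.823

Under the 1:1 hypothesis (Σ ratio = 2, N = 231):
  tall: 231 × 1/2 = 115.5
  dwarf: 231 × 1/2 = 115.5
χ² = Σ (O − E)² / E
  tall: (80 − 115.5)² / 115.5 = 10.9113
  dwarf: (151 − 115.5)² / 115.5 = 10.9113
χ² = 10.9113 + 10.9113 = 21.8226 ≈ 21.823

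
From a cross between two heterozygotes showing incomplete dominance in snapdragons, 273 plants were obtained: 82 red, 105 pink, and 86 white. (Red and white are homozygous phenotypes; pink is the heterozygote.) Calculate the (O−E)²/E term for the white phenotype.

4.616

With incomplete dominance, a heterozygote × heterozygote cross gives a 1:2:1 phenotypic ratio.
The 1:2:1 ratio has 4 parts, so with N = 273 the expected counts are:
  red: 273 × 1/4 = 68.25
  pink: 273 × 2/4 = 136.5
  white: 273 × 1/4 = 68.25
Contribution of white: (86 − 68.25)² / 68.25 = 4.6163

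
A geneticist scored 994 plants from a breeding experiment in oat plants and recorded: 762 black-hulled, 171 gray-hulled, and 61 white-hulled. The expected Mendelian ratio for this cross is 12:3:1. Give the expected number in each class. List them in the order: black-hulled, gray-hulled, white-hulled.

Total ratio parts = 16. Expected numbers out of 994:
  black-hulled: 994 × 12/16 = 745.5
  gray-hulled: 994 × 3/16 = 186.375
  white-hulled: 994 × 1/16 = 62.125

745.5, 186.375, 62.125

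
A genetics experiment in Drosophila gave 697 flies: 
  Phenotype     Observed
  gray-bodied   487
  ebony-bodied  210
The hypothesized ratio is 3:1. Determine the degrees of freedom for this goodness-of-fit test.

1

A goodness-of-fit test with 2 phenotype classes has df = 2 − 1 = 1.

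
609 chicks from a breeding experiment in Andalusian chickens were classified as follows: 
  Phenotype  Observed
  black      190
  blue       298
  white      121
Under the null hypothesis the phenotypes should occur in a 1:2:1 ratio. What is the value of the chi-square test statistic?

The 1:2:1 ratio has 4 parts, so with N = 609 the expected counts are:
  black: 609 × 1/4 = 152.25
  blue: 609 × 2/4 = 304.5
  white: 609 × 1/4 = 152.25
χ² = Σ (O − E)² / E
  black: (190 − 152.25)² / 152.25 = 9.3600
  blue: (298 − 304.5)² / 304.5 = 0.1388
  white: (121 − 152.25)² / 152.25 = 6.4142
χ² = 9.3600 + 0.1388 + 6.4142 = 15.913

15.913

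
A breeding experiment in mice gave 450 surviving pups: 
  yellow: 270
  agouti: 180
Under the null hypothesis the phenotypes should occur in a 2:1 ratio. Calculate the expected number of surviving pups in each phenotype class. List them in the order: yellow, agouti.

The 2:1 ratio has 3 parts, so with N = 450 the expected counts are:
  yellow: 450 × 2/3 = 300
  agouti: 450 × 1/3 = 150

300, 150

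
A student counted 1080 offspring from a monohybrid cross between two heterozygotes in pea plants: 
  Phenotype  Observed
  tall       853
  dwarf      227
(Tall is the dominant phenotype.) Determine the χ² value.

9.131

For a monohybrid cross between heterozygotes with complete dominance, the expected phenotypic ratio is 3:1.
Under the 3:1 hypothesis (Σ ratio = 4, N = 1080):
  tall: 1080 × 3/4 = 810
  dwarf: 1080 × 1/4 = 270
χ² = Σ (O − E)² / E
  tall: (853 − 810)² / 810 = 2.2827
  dwarf: (227 − 270)² / 270 = 6.8481
χ² = 2.2827 + 6.8481 = 9.1308 ≈ 9.131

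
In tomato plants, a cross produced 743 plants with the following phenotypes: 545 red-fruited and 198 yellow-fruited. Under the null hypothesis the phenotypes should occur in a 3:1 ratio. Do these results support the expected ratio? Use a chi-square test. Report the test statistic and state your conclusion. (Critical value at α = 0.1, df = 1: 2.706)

Total ratio parts = 4. Expected numbers out of 743:
  red-fruited: 743 × 3/4 = 557.25
  yellow-fruited: 743 × 1/4 = 185.75
χ² = Σ (O − E)² / E
  red-fruited: (545 − 557.25)² / 557.25 = 0.2693
  yellow-fruited: (198 − 185.75)² / 185.75 = 0.8079
χ² = 0.2693 + 0.8079 = 1.0772 ≈ 1.077
Degrees of freedom = 2 − 1 = 1; critical value at α = 0.1 is 2.706.
Since 1.077 < 2.706, we fail to reject the null hypothesis — the data are consistent with the 3:1 ratio.

1.077; consistent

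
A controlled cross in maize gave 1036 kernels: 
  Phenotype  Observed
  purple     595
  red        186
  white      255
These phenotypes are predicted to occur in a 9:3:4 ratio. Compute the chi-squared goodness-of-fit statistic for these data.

0.670

The 9:3:4 ratio has 16 parts, so with N = 1036 the expected counts are:
  purple: 1036 × 9/16 = 582.75
  red: 1036 × 3/16 = 194.25
  white: 1036 × 4/16 = 259
χ² = Σ (O − E)² / E
  purple: (595 − 582.75)² / 582.75 = 0.2575
  red: (186 − 194.25)² / 194.25 = 0.3504
  white: (255 − 259)² / 259 = 0.0618
χ² = 0.2575 + 0.3504 + 0.0618 = 0.6697 ≈ 0.670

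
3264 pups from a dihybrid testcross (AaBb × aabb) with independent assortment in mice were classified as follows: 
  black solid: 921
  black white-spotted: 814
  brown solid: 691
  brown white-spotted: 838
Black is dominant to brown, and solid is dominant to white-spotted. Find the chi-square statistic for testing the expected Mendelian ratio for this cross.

33.257

A dihybrid testcross with independent assortment gives a 1:1:1:1 ratio.
The 1:1:1:1 ratio has 4 parts, so with N = 3264 the expected counts are:
  black solid: 3264 × 1/4 = 816
  black white-spotted: 3264 × 1/4 = 816
  brown solid: 3264 × 1/4 = 816
  brown white-spotted: 3264 × 1/4 = 816
χ² = Σ (O − E)² / E
  black solid: (921 − 816)² / 816 = 13.5110
  black white-spotted: (814 − 816)² / 816 = 0.0049
  brown solid: (691 − 816)² / 816 = 19.1483
  brown white-spotted: (838 − 816)² / 816 = 0.5931
χ² = 13.5110 + 0.0049 + 19.1483 + 0.5931 = 33.2573 ≈ 33.257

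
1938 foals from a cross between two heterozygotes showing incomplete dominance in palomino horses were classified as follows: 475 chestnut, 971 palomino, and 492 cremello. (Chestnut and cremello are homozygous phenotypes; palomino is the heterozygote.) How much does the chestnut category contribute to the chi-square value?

With incomplete dominance, a heterozygote × heterozygote cross gives a 1:2:1 phenotypic ratio.
Total ratio parts = 4. Expected numbers out of 1938:
  chestnut: 1938 × 1/4 = 484.5
  palomino: 1938 × 2/4 = 969
  cremello: 1938 × 1/4 = 484.5
Contribution of chestnut: (475 − 484.5)² / 484.5 = 0.1863

0.186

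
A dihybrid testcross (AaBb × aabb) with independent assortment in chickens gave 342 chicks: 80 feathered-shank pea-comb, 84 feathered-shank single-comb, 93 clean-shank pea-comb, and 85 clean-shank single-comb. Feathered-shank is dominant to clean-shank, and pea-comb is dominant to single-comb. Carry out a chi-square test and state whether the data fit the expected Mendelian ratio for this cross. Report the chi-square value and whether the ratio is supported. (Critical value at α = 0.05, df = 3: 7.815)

A dihybrid testcross with independent assortment gives a 1:1:1:1 ratio.
Under the 1:1:1:1 hypothesis (Σ ratio = 4, N = 342):
  feathered-shank pea-comb: 342 × 1/4 = 85.5
  feathered-shank single-comb: 342 × 1/4 = 85.5
  clean-shank pea-comb: 342 × 1/4 = 85.5
  clean-shank single-comb: 342 × 1/4 = 85.5
χ² = Σ (O − E)² / E
  feathered-shank pea-comb: (80 − 85.5)² / 85.5 = 0.3538
  feathered-shank single-comb: (84 − 85.5)² / 85.5 = 0.0263
  clean-shank pea-comb: (93 − 85.5)² / 85.5 = 0.6579
  clean-shank single-comb: (85 − 85.5)² / 85.5 = 0.0029
χ² = 0.3538 + 0.0263 + 0.6579 + 0.0029 = 1.0409 ≈ 1.041
Degrees of freedom = 4 − 1 = 3; critical value at α = 0.05 is 7.815.
Since 1.041 < 7.815, we fail to reject the null hypothesis — the data are consistent with the 1:1:1:1 ratio.

1.041; consistent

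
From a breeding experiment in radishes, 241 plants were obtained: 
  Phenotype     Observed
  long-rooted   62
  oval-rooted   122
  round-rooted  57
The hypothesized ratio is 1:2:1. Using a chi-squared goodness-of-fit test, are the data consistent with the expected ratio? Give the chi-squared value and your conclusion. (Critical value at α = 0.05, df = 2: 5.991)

Expected counts for N = 241 under a 1:2:1 ratio (total parts = 4):
  long-rooted: 241 × 1/4 = 60.25
  oval-rooted: 241 × 2/4 = 120.5
  round-rooted: 241 × 1/4 = 60.25
χ² = Σ (O − E)² / E
  long-rooted: (62 − 60.25)² / 60.25 = 0.0508
  oval-rooted: (122 − 120.5)² / 120.5 = 0.0187
  round-rooted: (57 − 60.25)² / 60.25 = 0.1753
χ² = 0.0508 + 0.0187 + 0.1753 = 0.2448 ≈ 0.245
Degrees of freedom = 3 − 1 = 2; critical value at α = 0.05 is 5.991.
Since 0.245 < 5.991, we fail to reject the null hypothesis — the data are consistent with the 1:2:1 ratio.

0.245; consistent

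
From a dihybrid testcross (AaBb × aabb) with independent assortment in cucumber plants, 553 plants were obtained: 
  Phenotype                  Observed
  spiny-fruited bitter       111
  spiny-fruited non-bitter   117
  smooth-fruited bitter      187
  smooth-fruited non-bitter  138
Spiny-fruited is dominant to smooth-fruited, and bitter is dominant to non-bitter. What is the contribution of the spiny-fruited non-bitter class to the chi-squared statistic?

3.266

A dihybrid testcross with independent assortment gives a 1:1:1:1 ratio.
Total ratio parts = 4. Expected numbers out of 553:
  spiny-fruited bitter: 553 × 1/4 = 138.25
  spiny-fruited non-bitter: 553 × 1/4 = 138.25
  smooth-fruited bitter: 553 × 1/4 = 138.25
  smooth-fruited non-bitter: 553 × 1/4 = 138.25
Contribution of spiny-fruited non-bitter: (117 − 138.25)² / 138.25 = 3.2663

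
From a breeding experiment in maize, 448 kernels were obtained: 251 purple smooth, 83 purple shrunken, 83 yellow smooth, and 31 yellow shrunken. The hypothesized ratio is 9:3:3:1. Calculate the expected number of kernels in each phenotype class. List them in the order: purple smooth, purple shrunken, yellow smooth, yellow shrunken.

Expected counts for N = 448 under a 9:3:3:1 ratio (total parts = 16):
  purple smooth: 448 × 9/16 = 252
  purple shrunken: 448 × 3/16 = 84
  yellow smooth: 448 × 3/16 = 84
  yellow shrunken: 448 × 1/16 = 28

252, 84, 84, 28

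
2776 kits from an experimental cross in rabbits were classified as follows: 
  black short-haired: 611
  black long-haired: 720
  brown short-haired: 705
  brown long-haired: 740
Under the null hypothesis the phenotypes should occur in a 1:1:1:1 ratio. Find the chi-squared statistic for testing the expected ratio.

14.124

Total ratio parts = 4. Expected numbers out of 2776:
  black short-haired: 2776 × 1/4 = 694
  black long-haired: 2776 × 1/4 = 694
  brown short-haired: 2776 × 1/4 = 694
  brown long-haired: 2776 × 1/4 = 694
χ² = Σ (O − E)² / E
  black short-haired: (611 − 694)² / 694 = 9.9265
  black long-haired: (720 − 694)² / 694 = 0.9741
  brown short-haired: (705 − 694)² / 694 = 0.1744
  brown long-haired: (740 − 694)² / 694 = 3.0490
χ² = 9.9265 + 0.9741 + 0.1744 + 3.0490 = 14.124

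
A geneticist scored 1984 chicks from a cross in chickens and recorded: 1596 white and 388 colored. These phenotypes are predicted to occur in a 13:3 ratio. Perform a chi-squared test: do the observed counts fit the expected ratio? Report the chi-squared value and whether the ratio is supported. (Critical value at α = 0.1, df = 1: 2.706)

0.847; consistent

Expected counts for N = 1984 under a 13:3 ratio (total parts = 16):
  white: 1984 × 13/16 = 1612
  colored: 1984 × 3/16 = 372
χ² = Σ (O − E)² / E
  white: (1596 − 1612)² / 1612 = 0.1588
  colored: (388 − 372)² / 372 = 0.6882
χ² = 0.1588 + 0.6882 = 0.847
Degrees of freedom = 2 − 1 = 1; critical value at α = 0.1 is 2.706.
Since 0.847 < 2.706, we fail to reject the null hypothesis — the data are consistent with the 13:3 ratio.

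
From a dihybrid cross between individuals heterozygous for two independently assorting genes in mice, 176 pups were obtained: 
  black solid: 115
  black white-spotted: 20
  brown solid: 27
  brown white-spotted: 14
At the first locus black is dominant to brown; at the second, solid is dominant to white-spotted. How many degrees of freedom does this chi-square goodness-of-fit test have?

A dihybrid F₂ with independent assortment and complete dominance at both loci gives a 9:3:3:1 phenotypic ratio.
A goodness-of-fit test with 4 phenotype classes has df = 4 − 1 = 3.

3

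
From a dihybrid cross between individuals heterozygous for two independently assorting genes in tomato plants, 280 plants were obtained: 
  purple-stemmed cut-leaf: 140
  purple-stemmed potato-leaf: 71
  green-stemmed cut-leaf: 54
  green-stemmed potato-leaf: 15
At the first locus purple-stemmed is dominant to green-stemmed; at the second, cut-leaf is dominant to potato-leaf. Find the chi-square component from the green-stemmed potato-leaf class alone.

A dihybrid F₂ with independent assortment and complete dominance at both loci gives a 9:3:3:1 phenotypic ratio.
Under the 9:3:3:1 hypothesis (Σ ratio = 16, N = 280):
  purple-stemmed cut-leaf: 280 × 9/16 = 157.5
  purple-stemmed potato-leaf: 280 × 3/16 = 52.5
  green-stemmed cut-leaf: 280 × 3/16 = 52.5
  green-stemmed potato-leaf: 280 × 1/16 = 17.5
Contribution of green-stemmed potato-leaf: (15 − 17.5)² / 17.5 = 0.3571

0.357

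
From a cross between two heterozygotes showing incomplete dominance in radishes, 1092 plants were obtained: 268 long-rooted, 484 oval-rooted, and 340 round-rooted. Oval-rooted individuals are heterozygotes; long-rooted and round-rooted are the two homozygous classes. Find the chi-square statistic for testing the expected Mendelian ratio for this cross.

With incomplete dominance, a heterozygote × heterozygote cross gives a 1:2:1 phenotypic ratio.
Total ratio parts = 4. Expected numbers out of 1092:
  long-rooted: 1092 × 1/4 = 273
  oval-rooted: 1092 × 2/4 = 546
  round-rooted: 1092 × 1/4 = 273
χ² = Σ (O − E)² / E
  long-rooted: (268 − 273)² / 273 = 0.0916
  oval-rooted: (484 − 546)² / 546 = 7.0403
  round-rooted: (340 − 273)² / 273 = 16.4432
χ² = 0.0916 + 7.0403 + 16.4432 = 23.5751 ≈ 23.575

23.575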